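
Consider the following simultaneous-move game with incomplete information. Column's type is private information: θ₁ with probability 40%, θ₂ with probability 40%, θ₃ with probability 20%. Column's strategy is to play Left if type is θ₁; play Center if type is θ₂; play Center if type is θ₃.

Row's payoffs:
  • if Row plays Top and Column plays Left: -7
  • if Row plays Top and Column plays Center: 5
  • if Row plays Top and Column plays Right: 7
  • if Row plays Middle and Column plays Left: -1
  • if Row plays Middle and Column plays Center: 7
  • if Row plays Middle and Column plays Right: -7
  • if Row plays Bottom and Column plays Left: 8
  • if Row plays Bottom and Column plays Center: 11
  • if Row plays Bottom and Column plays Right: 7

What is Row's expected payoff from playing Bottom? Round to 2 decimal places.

9.80

E[Bottom] = 0.4·8 + 0.4·11 + 0.2·11 = 3.2 + 4.4 + 2.2 = 9.8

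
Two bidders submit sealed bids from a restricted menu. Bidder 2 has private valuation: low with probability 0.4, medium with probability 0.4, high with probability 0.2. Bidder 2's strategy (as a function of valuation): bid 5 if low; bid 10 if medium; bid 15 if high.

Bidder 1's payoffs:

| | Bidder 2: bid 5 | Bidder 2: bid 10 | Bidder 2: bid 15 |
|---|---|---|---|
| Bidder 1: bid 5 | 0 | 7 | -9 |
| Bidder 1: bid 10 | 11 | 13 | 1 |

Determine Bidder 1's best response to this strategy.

E[bid 5] = 0.4·(0) + 0.4·(7) + 0.2·(-9) = 1
E[bid 10] = 0.4·(11) + 0.4·(13) + 0.2·(1) = 9.8
Best response: bid 10 (9.8 is the largest).

bid 10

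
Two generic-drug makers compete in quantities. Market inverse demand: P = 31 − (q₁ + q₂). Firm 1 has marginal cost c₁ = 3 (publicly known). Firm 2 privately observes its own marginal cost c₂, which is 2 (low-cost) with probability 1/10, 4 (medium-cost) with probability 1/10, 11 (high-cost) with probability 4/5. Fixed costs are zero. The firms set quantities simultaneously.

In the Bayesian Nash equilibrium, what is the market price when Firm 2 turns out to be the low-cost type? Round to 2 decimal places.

10.77

Type-c best response for Firm 2: q₂(c) = (31 − c)/2 − q₁/2.
Firm 1 maximizes expected profit; its first-order condition is 31 − 2q₁ − E[q₂] − 3 = 0.
Substituting E[q₂] and solving: E[c₂] = 9.4, so q₁ = (31 − 2·3 + 9.4)/3 = 11.4667.
q₂(low-cost) = 8.76667, so P = 31 − (11.4667 + 8.76667) = 10.7667.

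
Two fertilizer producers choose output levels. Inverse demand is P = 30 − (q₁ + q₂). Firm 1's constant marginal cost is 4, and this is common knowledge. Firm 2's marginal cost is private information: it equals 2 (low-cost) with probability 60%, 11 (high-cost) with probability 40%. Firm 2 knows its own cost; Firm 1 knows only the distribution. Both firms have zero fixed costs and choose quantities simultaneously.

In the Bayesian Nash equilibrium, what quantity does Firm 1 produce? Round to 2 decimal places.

Firm 2 with cost c maximizes (30 − (q₁+q₂) − c)·q₂, giving q₂(c) = (30 − c − q₁)/2.
E[c₂] = 0.6·2 + 0.4·11 = 5.6
Firm 1's FOC against E[q₂] yields q₁ = (30 − 2·4 + E[c₂])/3 = (30 − 8 + 5.6)/3 = 9.2.

9.20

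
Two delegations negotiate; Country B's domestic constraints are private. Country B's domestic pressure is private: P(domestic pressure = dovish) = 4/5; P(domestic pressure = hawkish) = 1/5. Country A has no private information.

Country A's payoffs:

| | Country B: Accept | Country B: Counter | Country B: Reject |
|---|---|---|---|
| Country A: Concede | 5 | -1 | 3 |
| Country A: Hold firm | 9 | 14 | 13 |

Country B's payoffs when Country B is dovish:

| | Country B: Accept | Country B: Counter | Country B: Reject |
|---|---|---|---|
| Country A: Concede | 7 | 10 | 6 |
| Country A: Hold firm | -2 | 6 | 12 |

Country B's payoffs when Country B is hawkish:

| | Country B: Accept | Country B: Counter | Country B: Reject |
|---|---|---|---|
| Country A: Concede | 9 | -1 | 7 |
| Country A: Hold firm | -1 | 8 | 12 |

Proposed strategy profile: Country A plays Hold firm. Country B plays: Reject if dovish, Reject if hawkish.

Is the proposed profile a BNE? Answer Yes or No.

Country A plays Hold firm: E[Hold firm] = 4/5·(13) + 1/5·(13) = 13; E[Concede] = 3. Best-responding. ✓
Country B (domestic pressure dovish), facing Hold firm: Accept gives -2, Counter gives 6, Reject gives 12. Proposed Reject is best. ✓
Country B (domestic pressure hawkish), facing Hold firm: Accept gives -1, Counter gives 8, Reject gives 12. Proposed Reject is best. ✓

Yes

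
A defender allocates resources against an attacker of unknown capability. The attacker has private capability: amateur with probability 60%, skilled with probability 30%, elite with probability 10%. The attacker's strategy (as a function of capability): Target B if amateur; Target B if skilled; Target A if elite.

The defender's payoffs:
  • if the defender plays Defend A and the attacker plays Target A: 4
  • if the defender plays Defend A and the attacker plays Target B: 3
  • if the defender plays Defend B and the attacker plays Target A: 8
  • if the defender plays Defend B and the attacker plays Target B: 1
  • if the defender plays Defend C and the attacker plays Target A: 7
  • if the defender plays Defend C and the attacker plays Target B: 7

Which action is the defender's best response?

E[Defend A] = 0.6·(3) + 0.3·(3) + 0.1·(4) = 3.1
E[Defend B] = 0.6·(1) + 0.3·(1) + 0.1·(8) = 1.7
E[Defend C] = 0.6·(7) + 0.3·(7) + 0.1·(7) = 7
Best response: Defend C (7 is the largest).

Defend C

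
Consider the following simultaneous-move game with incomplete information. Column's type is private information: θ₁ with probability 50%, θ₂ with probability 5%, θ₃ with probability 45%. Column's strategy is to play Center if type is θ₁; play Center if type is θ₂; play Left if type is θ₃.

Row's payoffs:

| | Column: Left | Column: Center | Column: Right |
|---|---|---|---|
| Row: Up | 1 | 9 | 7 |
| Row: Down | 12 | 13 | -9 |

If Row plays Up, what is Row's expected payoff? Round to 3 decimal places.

Take the expectation over Column's type, weighting each type's action by its prior probability.
E[Up] = 0.5·9 + 0.05·9 + 0.45·1 = 4.5 + 0.45 + 0.45 = 5.4

5.400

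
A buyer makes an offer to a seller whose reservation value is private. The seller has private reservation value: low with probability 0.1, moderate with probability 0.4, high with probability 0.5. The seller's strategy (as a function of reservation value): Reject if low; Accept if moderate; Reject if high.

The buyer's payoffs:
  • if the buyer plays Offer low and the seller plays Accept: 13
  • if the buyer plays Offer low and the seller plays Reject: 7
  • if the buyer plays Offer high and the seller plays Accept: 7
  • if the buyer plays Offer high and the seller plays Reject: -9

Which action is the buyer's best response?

Offer low

Compute the buyer's expected payoff for each action, taking the expectation over the seller's type.
E[Offer low] = 0.1·(7) + 0.4·(13) + 0.5·(7) = 9.4
E[Offer high] = 0.1·(-9) + 0.4·(7) + 0.5·(-9) = -2.6
Best response: Offer low (9.4 is the largest).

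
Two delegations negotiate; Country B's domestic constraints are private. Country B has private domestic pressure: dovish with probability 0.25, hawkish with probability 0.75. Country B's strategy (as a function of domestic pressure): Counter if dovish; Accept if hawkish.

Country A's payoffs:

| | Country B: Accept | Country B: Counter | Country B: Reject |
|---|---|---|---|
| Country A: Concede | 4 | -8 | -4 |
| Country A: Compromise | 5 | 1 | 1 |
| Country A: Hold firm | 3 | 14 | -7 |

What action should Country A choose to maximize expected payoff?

E[Concede] = 0.25·(-8) + 0.75·(4) = 1
E[Compromise] = 0.25·(1) + 0.75·(5) = 4
E[Hold firm] = 0.25·(14) + 0.75·(3) = 5.75
Best response: Hold firm (5.75 is the largest).

Hold firm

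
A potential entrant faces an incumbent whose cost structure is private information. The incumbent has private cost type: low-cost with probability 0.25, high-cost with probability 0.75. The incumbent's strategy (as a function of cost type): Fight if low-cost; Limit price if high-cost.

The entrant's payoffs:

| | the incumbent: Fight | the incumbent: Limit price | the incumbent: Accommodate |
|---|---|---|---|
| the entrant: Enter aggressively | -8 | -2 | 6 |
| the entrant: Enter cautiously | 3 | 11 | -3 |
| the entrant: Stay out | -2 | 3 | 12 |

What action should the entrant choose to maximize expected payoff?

Enter cautiously

E[Enter aggressively] = 0.25·(-8) + 0.75·(-2) = -3.5
E[Enter cautiously] = 0.25·(3) + 0.75·(11) = 9
E[Stay out] = 0.25·(-2) + 0.75·(3) = 1.75
Best response: Enter cautiously (9 is the largest).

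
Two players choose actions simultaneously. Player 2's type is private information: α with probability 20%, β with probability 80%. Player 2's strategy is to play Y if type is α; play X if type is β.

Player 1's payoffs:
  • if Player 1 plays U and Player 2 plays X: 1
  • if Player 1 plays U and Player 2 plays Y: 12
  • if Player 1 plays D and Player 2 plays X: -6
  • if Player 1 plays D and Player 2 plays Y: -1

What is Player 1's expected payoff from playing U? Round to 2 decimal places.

E[U] = 0.2·12 + 0.8·1 = 2.4 + 0.8 = 3.2

3.20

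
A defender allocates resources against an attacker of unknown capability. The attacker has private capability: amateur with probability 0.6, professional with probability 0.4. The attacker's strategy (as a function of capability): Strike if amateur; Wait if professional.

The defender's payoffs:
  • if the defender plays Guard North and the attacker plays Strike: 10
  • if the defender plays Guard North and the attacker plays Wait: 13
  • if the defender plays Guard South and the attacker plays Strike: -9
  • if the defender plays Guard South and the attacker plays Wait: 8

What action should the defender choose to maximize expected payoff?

Compute the defender's expected payoff for each action, taking the expectation over the attacker's type.
E[Guard North] = 0.6·(10) + 0.4·(13) = 11.2
E[Guard South] = 0.6·(-9) + 0.4·(8) = -2.2
Best response: Guard North (11.2 is the largest).

Guard North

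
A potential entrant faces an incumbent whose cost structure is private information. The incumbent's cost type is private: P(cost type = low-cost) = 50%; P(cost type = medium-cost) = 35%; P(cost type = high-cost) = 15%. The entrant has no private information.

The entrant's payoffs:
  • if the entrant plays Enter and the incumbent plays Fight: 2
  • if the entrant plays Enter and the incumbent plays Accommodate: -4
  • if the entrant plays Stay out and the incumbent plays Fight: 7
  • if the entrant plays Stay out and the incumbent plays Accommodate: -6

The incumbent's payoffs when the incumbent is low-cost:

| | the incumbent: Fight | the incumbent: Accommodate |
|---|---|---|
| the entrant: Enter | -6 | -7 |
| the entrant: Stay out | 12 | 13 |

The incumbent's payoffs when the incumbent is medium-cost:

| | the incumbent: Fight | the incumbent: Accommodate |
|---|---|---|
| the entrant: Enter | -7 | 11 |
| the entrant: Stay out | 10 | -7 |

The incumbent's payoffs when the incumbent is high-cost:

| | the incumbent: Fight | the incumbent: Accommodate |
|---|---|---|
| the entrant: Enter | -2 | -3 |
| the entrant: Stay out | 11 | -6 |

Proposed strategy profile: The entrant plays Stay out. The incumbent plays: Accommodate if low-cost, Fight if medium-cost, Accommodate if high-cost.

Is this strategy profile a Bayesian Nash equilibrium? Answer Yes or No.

A profile is a BNE iff every type of every player is best-responding given beliefs about the other side.
The entrant plays Stay out: E[Stay out] = 0.5·(-6) + 0.35·(7) + 0.15·(-6) = -1.45; E[Enter] = -1.9. Best-responding. ✓
The incumbent (cost type low-cost), facing Stay out: Fight gives 12, Accommodate gives 13. Proposed Accommodate is best. ✓
The incumbent (cost type medium-cost), facing Stay out: Fight gives 10, Accommodate gives -7. Proposed Fight is best. ✓
The incumbent (cost type high-cost), facing Stay out: Fight gives 11, Accommodate gives -6. Proposed Accommodate is not best — profitable deviation exists. ✗

No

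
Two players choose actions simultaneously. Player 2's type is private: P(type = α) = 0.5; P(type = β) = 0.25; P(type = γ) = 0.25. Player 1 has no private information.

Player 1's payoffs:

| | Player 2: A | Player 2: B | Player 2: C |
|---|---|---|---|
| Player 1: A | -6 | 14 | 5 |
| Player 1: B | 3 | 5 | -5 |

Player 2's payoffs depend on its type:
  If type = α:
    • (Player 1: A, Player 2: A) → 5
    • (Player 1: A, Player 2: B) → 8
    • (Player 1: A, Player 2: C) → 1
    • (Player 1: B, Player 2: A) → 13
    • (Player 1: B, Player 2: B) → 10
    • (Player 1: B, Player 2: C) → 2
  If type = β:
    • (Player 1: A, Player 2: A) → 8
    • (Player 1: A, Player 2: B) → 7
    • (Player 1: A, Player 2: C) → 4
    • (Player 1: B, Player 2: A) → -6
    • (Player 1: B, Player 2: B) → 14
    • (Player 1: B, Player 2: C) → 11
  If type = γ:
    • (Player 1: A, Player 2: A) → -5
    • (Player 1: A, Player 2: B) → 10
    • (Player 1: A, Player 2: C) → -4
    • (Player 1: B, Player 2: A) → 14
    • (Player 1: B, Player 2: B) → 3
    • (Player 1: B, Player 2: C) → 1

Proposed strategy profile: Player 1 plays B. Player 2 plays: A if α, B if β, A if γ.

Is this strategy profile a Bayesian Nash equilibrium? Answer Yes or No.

Yes

Player 1 plays B: E[B] = 0.5·(3) + 0.25·(5) + 0.25·(3) = 3.5; E[A] = -1. Best-responding. ✓
Player 2 (type α), facing B: A gives 13, B gives 10, C gives 2. Proposed A is best. ✓
Player 2 (type β), facing B: A gives -6, B gives 14, C gives 11. Proposed B is best. ✓
Player 2 (type γ), facing B: A gives 14, B gives 3, C gives 1. Proposed A is best. ✓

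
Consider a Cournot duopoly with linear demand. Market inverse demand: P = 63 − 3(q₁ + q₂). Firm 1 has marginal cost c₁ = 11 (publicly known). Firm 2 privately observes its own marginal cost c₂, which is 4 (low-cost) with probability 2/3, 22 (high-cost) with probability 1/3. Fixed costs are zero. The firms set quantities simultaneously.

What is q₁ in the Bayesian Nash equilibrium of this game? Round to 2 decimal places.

5.67

Type-c best response for Firm 2: q₂(c) = (63 − c)/6 − q₁/2.
Firm 1 maximizes expected profit; its first-order condition is 63 − 6q₁ − 3E[q₂] − 11 = 0.
Substituting E[q₂] and solving: E[c₂] = 10, so q₁ = (63 − 2·11 + 10)/9 = 5.66667.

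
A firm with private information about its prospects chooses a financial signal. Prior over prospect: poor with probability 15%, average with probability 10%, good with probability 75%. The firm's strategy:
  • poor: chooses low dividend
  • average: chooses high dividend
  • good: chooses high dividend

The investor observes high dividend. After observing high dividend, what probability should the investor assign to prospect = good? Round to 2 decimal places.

0.88

P(high dividend) = 0.15·0 + 0.1·1 + 0.75·1 = 0.85
P(good | high dividend) = (0.75·1) / 0.85 = 0.75 / 0.85 = 0.882353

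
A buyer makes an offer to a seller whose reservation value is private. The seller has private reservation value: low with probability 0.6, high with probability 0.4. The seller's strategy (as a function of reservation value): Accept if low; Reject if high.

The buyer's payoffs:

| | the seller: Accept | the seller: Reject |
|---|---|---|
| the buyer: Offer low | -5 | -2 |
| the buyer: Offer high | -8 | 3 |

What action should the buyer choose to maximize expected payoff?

E[Offer low] = 0.6·(-5) + 0.4·(-2) = -3.8
E[Offer high] = 0.6·(-8) + 0.4·(3) = -3.6
Best response: Offer high (-3.6 is the largest).

Offer high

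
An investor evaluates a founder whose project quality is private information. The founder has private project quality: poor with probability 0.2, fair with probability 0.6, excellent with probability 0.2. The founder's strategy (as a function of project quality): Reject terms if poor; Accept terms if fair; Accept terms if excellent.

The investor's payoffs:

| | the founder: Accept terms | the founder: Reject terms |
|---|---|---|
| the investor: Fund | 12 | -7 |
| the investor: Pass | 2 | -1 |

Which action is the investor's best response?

Fund

E[Fund] = 0.2·(-7) + 0.6·(12) + 0.2·(12) = 8.2
E[Pass] = 0.2·(-1) + 0.6·(2) + 0.2·(2) = 1.4
Best response: Fund (8.2 is the largest).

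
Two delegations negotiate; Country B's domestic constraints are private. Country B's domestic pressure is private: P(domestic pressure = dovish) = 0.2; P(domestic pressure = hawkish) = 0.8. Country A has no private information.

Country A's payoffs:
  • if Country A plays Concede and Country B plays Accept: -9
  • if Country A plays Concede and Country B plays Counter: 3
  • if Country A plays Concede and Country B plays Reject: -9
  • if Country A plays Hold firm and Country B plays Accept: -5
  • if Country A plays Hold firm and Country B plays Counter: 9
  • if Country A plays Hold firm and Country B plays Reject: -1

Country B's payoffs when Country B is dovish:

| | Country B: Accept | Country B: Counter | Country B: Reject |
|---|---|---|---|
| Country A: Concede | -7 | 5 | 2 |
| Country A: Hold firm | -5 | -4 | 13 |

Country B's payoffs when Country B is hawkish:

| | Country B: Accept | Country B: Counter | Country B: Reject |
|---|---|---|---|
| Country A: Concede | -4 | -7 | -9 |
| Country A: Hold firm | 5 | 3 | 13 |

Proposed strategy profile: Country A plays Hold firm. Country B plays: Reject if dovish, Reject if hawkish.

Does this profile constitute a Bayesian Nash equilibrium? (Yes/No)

Country A plays Hold firm: E[Hold firm] = 0.2·(-1) + 0.8·(-1) = -1; E[Concede] = -9. Best-responding. ✓
Country B (domestic pressure dovish), facing Hold firm: Accept gives -5, Counter gives -4, Reject gives 13. Proposed Reject is best. ✓
Country B (domestic pressure hawkish), facing Hold firm: Accept gives 5, Counter gives 3, Reject gives 13. Proposed Reject is best. ✓

Yes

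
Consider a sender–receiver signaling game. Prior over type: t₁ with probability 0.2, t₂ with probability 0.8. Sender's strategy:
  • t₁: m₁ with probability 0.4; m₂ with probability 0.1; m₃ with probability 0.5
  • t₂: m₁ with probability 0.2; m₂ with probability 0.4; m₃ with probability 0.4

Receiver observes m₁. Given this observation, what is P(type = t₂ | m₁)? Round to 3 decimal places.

0.667

P(m₁) = 0.2·0.4 + 0.8·0.2 = 0.24
P(t₂ | m₁) = (0.8·0.2) / 0.24 = 0.16 / 0.24 = 0.666667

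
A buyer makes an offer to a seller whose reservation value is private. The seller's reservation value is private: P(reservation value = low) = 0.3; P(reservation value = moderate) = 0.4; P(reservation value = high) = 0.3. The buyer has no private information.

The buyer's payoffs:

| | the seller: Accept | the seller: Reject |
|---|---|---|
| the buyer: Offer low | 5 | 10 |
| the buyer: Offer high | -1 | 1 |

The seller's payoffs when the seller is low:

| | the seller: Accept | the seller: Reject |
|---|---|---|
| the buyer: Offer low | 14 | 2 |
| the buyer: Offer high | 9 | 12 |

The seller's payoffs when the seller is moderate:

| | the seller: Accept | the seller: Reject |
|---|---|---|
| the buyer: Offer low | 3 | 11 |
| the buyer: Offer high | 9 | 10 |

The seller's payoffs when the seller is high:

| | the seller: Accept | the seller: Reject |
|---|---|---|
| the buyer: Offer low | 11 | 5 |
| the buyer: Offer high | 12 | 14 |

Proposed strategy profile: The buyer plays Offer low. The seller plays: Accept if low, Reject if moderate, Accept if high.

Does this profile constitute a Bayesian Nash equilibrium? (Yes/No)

A profile is a BNE iff every type of every player is best-responding given beliefs about the other side.
The buyer plays Offer low: E[Offer low] = 0.3·(5) + 0.4·(10) + 0.3·(5) = 7; E[Offer high] = -0.2. Best-responding. ✓
The seller (reservation value low), facing Offer low: Accept gives 14, Reject gives 2. Proposed Accept is best. ✓
The seller (reservation value moderate), facing Offer low: Accept gives 3, Reject gives 11. Proposed Reject is best. ✓
The seller (reservation value high), facing Offer low: Accept gives 11, Reject gives 5. Proposed Accept is best. ✓

Yes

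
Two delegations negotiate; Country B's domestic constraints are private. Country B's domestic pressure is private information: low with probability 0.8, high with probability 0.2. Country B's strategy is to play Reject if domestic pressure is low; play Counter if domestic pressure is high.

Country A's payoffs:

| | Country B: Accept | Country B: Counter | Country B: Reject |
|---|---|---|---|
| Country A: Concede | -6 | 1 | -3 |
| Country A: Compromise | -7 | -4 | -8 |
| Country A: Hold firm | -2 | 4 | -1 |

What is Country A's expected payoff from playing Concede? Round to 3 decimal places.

E[Concede] = 0.8·(-3) + 0.2·1 = (-2.4) + 0.2 = -2.2

-2.200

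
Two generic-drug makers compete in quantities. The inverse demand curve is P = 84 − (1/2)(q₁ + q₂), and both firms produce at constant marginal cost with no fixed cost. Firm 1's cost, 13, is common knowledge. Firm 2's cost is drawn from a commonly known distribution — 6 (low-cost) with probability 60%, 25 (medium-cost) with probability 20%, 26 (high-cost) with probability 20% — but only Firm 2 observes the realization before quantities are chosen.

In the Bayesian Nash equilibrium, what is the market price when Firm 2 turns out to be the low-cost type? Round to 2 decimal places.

33.03

Each type of Firm 2 best-responds to q₁; Firm 1 best-responds to the expected q₂ over Firm 2's types.
Firm 2 with cost c maximizes (84 − (1/2)(q₁+q₂) − c)·q₂, giving q₂(c) = (84 − c − (1/2)q₁).
E[c₂] = 0.6·6 + 0.2·25 + 0.2·26 = 13.8
Firm 1's FOC against E[q₂] yields q₁ = (84 − 2·13 + E[c₂])/(3/2) = (84 − 26 + 13.8)/(3/2) = 47.8667.
q₂(low-cost) = 54.0667, so P = 84 − (1/2)·(47.8667 + 54.0667) = 33.0333.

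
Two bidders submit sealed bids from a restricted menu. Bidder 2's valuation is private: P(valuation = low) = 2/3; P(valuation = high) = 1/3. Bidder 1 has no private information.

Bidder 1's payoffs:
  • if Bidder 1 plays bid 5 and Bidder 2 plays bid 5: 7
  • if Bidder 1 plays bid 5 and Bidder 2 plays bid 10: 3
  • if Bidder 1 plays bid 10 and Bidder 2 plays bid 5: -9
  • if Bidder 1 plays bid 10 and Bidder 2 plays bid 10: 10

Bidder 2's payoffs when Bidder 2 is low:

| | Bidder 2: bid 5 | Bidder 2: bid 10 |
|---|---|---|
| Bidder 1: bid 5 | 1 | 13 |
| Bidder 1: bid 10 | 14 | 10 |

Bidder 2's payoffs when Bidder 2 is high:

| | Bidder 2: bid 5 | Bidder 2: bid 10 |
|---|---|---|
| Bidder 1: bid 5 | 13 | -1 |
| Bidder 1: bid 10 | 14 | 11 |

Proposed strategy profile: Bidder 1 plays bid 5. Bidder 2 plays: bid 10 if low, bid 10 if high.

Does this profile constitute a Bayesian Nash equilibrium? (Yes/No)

No

Bidder 1 plays bid 5: E[bid 5] = 2/3·(3) + 1/3·(3) = 3; E[bid 10] = 10. Not best-responding. ✗
Bidder 2 (valuation low), facing bid 5: bid 5 gives 1, bid 10 gives 13. Proposed bid 10 is best. ✓
Bidder 2 (valuation high), facing bid 5: bid 5 gives 13, bid 10 gives -1. Proposed bid 10 is not best — profitable deviation exists. ✗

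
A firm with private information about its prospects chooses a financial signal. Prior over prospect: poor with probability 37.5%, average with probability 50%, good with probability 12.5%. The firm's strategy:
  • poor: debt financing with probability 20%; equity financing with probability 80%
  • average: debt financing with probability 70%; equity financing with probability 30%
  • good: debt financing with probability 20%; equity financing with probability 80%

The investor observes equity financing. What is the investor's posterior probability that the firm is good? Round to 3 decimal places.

P(equity financing) = 0.375·0.8 + 0.5·0.3 + 0.125·0.8 = 0.55
P(good | equity financing) = (0.125·0.8) / 0.55 = 0.1 / 0.55 = 0.181818

0.182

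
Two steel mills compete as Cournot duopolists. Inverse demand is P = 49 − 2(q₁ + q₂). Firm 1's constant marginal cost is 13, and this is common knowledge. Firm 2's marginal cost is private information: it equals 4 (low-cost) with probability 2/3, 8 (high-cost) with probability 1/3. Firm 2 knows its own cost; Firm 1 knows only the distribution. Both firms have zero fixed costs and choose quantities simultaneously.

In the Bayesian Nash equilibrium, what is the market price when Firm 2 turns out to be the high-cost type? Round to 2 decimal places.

23.78

Type-c best response for Firm 2: q₂(c) = (49 − c)/4 − q₁/2.
Firm 1 maximizes expected profit; its first-order condition is 49 − 4q₁ − 2E[q₂] − 13 = 0.
Substituting E[q₂] and solving: E[c₂] = 5.33333, so q₁ = (49 − 2·13 + 5.33333)/6 = 4.72222.
q₂(high-cost) = 7.88889, so P = 49 − 2·(4.72222 + 7.88889) = 23.7778.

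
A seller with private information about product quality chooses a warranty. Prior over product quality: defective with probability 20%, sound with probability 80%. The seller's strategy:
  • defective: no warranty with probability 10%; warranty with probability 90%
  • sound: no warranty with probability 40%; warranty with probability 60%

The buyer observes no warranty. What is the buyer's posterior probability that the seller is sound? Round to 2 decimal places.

P(no warranty) = 0.2·0.1 + 0.8·0.4 = 0.34
P(sound | no warranty) = (0.8·0.4) / 0.34 = 0.32 / 0.34 = 0.941176

0.94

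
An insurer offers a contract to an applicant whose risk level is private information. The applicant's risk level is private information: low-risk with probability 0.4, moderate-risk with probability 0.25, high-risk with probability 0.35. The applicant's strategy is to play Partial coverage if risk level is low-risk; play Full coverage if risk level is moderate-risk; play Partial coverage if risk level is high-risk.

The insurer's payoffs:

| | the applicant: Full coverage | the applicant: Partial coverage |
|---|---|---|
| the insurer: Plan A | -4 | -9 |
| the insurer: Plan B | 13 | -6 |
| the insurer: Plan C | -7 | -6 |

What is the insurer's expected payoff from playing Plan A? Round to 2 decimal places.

E[Plan A] = 0.4·(-9) + 0.25·(-4) + 0.35·(-9) = (-3.6) + (-1) + (-3.15) = -7.75

-7.75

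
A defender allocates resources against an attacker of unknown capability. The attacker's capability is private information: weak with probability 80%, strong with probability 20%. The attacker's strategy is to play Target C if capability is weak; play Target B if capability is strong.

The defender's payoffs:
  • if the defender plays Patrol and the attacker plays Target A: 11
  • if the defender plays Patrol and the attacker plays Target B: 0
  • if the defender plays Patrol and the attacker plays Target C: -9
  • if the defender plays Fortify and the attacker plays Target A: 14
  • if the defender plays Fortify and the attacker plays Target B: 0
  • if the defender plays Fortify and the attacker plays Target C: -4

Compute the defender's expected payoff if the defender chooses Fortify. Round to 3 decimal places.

E[Fortify] = 0.8·(-4) + 0.2·0 = (-3.2) + 0 = -3.2

-3.200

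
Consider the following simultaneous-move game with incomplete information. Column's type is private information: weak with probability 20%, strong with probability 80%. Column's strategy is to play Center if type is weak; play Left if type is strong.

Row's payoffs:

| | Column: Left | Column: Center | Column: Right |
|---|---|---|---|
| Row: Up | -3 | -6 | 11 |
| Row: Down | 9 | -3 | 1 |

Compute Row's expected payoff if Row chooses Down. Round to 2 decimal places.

E[Down] = 0.2·(-3) + 0.8·9 = (-0.6) + 7.2 = 6.6

6.60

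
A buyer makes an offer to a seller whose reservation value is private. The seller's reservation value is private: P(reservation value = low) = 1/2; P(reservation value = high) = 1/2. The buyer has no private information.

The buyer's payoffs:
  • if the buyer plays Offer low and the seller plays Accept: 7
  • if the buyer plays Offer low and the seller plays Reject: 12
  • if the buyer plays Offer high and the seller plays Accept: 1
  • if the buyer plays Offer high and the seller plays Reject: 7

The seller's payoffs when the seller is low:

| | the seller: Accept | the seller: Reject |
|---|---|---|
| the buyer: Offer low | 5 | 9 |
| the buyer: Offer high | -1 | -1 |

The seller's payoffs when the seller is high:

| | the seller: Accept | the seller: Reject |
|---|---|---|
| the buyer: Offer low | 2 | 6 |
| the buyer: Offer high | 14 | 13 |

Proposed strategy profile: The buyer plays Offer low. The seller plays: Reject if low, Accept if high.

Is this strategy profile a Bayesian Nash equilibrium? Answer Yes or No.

No

The buyer plays Offer low: E[Offer low] = 1/2·(12) + 1/2·(7) = 19/2; E[Offer high] = 4. Best-responding. ✓
The seller (reservation value low), facing Offer low: Accept gives 5, Reject gives 9. Proposed Reject is best. ✓
The seller (reservation value high), facing Offer low: Accept gives 2, Reject gives 6. Proposed Accept is not best — profitable deviation exists. ✗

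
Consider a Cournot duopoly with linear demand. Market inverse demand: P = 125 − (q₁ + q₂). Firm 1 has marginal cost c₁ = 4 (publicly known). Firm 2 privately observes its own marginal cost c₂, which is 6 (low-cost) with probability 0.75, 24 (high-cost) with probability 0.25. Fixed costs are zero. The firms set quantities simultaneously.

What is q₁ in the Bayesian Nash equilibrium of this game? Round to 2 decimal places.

Type-c best response for Firm 2: q₂(c) = (125 − c)/2 − q₁/2.
Firm 1 maximizes expected profit; its first-order condition is 125 − 2q₁ − E[q₂] − 4 = 0.
Substituting E[q₂] and solving: E[c₂] = 10.5, so q₁ = (125 − 2·4 + 10.5)/3 = 42.5.

42.50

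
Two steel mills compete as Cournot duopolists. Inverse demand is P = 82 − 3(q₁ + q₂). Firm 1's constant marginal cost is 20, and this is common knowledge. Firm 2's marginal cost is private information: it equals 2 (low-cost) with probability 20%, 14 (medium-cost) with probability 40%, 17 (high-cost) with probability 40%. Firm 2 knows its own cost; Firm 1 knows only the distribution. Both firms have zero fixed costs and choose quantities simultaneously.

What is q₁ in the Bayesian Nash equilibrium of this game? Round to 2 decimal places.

Type-c best response for Firm 2: q₂(c) = (82 − c)/6 − q₁/2.
Firm 1 maximizes expected profit; its first-order condition is 82 − 6q₁ − 3E[q₂] − 20 = 0.
Substituting E[q₂] and solving: E[c₂] = 12.8, so q₁ = (82 − 2·20 + 12.8)/9 = 6.08889.

6.09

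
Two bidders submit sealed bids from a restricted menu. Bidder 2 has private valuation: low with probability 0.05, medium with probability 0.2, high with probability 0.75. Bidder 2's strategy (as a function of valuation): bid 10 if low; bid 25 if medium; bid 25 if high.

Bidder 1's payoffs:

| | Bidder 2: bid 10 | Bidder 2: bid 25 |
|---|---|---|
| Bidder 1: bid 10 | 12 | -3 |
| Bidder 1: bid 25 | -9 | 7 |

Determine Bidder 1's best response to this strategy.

E[bid 10] = 0.05·(12) + 0.2·(-3) + 0.75·(-3) = -2.25
E[bid 25] = 0.05·(-9) + 0.2·(7) + 0.75·(7) = 6.2
Best response: bid 25 (6.2 is the largest).

bid 25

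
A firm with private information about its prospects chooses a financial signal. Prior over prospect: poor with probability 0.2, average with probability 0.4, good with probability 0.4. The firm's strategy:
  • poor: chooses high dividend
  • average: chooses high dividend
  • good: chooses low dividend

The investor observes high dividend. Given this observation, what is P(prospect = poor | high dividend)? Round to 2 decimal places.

P(high dividend) = 0.2·1 + 0.4·1 + 0.4·0 = 0.6
P(poor | high dividend) = (0.2·1) / 0.6 = 0.2 / 0.6 = 0.333333

0.33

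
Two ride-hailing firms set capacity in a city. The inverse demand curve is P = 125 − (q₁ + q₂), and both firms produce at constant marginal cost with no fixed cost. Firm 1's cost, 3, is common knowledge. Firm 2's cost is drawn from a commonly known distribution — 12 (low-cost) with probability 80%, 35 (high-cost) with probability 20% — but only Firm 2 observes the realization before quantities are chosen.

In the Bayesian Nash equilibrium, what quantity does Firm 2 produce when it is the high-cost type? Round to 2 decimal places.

Each type of Firm 2 best-responds to q₁; Firm 1 best-responds to the expected q₂ over Firm 2's types.
Firm 2 with cost c maximizes (125 − (q₁+q₂) − c)·q₂, giving q₂(c) = (125 − c − q₁)/2.
E[c₂] = 0.8·12 + 0.2·35 = 16.6
Firm 1's FOC against E[q₂] yields q₁ = (125 − 2·3 + E[c₂])/3 = (125 − 6 + 16.6)/3 = 45.2.
q₂(high-cost) = (125 − 35 − 45.2)/2 = 22.4.

22.40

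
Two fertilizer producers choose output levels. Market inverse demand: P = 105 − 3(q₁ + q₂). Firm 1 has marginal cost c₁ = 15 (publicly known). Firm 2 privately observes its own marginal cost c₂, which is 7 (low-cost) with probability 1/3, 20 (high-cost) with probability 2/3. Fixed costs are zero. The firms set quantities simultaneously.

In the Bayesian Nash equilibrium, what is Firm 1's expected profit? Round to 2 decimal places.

304.46

Type-c best response for Firm 2: q₂(c) = (105 − c)/6 − q₁/2.
Firm 1 maximizes expected profit; its first-order condition is 105 − 6q₁ − 3E[q₂] − 15 = 0.
Substituting E[q₂] and solving: E[c₂] = 15.6667, so q₁ = (105 − 2·15 + 15.6667)/9 = 10.0741.
E[P] = 105 − 3·(q₁ + E[q₂]) = 45.2222; Firm 1's expected profit = (E[P] − 15)·q₁ = (45.2222 − 15)·10.0741 = 304.461.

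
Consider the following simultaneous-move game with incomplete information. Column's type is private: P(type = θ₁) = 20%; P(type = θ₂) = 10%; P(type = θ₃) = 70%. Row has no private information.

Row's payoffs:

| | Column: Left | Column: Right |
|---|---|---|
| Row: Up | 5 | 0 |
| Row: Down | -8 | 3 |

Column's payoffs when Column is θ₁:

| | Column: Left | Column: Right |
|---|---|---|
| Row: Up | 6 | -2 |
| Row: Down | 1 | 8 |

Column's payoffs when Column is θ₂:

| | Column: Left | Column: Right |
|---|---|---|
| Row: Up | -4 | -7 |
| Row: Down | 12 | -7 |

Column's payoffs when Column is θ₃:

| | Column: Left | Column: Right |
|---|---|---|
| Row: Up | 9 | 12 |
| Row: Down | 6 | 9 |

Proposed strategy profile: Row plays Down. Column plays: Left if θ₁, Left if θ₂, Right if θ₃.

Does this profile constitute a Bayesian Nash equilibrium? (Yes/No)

No

A profile is a BNE iff every type of every player is best-responding given beliefs about the other side.
Row plays Down: E[Down] = 0.2·(-8) + 0.1·(-8) + 0.7·(3) = -0.3; E[Up] = 1.5. Not best-responding. ✗
Column (type θ₁), facing Down: Left gives 1, Right gives 8. Proposed Left is not best — profitable deviation exists. ✗
Column (type θ₂), facing Down: Left gives 12, Right gives -7. Proposed Left is best. ✓
Column (type θ₃), facing Down: Left gives 6, Right gives 9. Proposed Right is best. ✓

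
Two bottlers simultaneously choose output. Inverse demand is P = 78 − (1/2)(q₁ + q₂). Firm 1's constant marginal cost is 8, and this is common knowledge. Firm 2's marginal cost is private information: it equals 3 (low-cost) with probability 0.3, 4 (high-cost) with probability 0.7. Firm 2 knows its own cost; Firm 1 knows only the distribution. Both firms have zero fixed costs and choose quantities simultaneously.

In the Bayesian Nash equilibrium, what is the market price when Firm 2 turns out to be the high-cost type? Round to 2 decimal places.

Firm 2 with cost c maximizes (78 − (1/2)(q₁+q₂) − c)·q₂, giving q₂(c) = (78 − c − (1/2)q₁).
E[c₂] = 0.3·3 + 0.7·4 = 3.7
Firm 1's FOC against E[q₂] yields q₁ = (78 − 2·8 + E[c₂])/(3/2) = (78 − 16 + 3.7)/(3/2) = 43.8.
q₂(high-cost) = 52.1, so P = 78 − (1/2)·(43.8 + 52.1) = 30.05.

30.05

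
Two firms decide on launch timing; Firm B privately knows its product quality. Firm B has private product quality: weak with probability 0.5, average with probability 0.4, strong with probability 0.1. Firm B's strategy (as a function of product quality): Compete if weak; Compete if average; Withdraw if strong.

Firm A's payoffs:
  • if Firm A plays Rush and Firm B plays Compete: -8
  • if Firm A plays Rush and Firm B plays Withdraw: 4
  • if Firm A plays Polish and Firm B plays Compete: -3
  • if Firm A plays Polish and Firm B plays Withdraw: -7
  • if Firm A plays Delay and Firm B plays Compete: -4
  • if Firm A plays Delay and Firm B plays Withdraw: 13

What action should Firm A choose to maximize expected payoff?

Compute Firm A's expected payoff for each action, taking the expectation over Firm B's type.
E[Rush] = 0.5·(-8) + 0.4·(-8) + 0.1·(4) = -6.8
E[Polish] = 0.5·(-3) + 0.4·(-3) + 0.1·(-7) = -3.4
E[Delay] = 0.5·(-4) + 0.4·(-4) + 0.1·(13) = -2.3
Best response: Delay (-2.3 is the largest).

Delay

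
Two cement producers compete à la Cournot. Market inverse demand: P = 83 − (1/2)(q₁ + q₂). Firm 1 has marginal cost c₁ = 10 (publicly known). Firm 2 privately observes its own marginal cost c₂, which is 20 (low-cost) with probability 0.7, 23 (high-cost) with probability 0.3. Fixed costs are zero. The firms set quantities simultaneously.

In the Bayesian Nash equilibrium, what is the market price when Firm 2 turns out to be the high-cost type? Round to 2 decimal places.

Type-c best response for Firm 2: q₂(c) = (83 − c) − q₁/2.
Firm 1 maximizes expected profit; its first-order condition is 83 − q₁ − (1/2)E[q₂] − 10 = 0.
Substituting E[q₂] and solving: E[c₂] = 20.9, so q₁ = (83 − 2·10 + 20.9)/(3/2) = 55.9333.
q₂(high-cost) = 32.0333, so P = 83 − (1/2)·(55.9333 + 32.0333) = 39.0167.

39.02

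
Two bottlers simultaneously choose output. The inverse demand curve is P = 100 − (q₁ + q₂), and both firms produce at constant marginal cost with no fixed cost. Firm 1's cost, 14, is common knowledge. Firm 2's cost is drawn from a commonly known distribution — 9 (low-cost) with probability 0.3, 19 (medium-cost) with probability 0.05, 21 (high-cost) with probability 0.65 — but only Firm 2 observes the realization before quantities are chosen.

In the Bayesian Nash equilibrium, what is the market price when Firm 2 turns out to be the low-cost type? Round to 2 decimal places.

39.62

Type-c best response for Firm 2: q₂(c) = (100 − c)/2 − q₁/2.
Firm 1 maximizes expected profit; its first-order condition is 100 − 2q₁ − E[q₂] − 14 = 0.
Substituting E[q₂] and solving: E[c₂] = 17.3, so q₁ = (100 − 2·14 + 17.3)/3 = 29.7667.
q₂(low-cost) = 30.6167, so P = 100 − (29.7667 + 30.6167) = 39.6167.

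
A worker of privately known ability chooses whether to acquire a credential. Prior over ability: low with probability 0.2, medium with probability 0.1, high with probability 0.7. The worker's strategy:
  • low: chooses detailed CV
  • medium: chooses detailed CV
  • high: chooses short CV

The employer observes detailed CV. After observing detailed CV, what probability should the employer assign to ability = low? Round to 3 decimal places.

P(detailed CV) = 0.2·1 + 0.1·1 + 0.7·0 = 0.3
P(low | detailed CV) = (0.2·1) / 0.3 = 0.2 / 0.3 = 0.666667

0.667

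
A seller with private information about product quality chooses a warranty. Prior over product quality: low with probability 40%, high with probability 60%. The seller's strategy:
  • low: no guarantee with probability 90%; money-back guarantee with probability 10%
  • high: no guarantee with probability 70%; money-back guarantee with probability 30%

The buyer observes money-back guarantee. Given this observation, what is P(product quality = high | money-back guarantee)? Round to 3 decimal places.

P(money-back guarantee) = 0.4·0.1 + 0.6·0.3 = 0.22
P(high | money-back guarantee) = (0.6·0.3) / 0.22 = 0.18 / 0.22 = 0.818182

0.818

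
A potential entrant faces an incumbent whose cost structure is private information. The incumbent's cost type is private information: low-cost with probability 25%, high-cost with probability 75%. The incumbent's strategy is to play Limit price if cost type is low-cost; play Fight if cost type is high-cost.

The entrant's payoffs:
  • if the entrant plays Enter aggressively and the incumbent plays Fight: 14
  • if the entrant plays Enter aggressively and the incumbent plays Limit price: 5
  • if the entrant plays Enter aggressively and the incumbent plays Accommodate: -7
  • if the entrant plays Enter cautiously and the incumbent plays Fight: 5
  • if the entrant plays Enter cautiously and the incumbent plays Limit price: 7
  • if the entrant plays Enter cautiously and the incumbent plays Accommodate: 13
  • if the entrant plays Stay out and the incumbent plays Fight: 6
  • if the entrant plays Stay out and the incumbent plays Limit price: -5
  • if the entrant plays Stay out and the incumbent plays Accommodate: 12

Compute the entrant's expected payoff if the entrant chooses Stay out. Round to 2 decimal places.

3.25

E[Stay out] = 0.25·(-5) + 0.75·6 = (-1.25) + 4.5 = 3.25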